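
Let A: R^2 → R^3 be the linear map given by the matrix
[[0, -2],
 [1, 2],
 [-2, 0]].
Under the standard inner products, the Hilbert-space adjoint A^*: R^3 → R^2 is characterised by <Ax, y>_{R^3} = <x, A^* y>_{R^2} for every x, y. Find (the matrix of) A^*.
A^* = A^T =
[[0, 1, -2],
 [-2, 2, 0]]

For real matrices with standard dot products, the defining identity <Ax, y> = <x, A^* y> gives (Ax)^T y = x^T (A^*) y, i.e. x^T A^T y = x^T (A^*) y. Since this holds for all x, y, we must have A^* = A^T. Therefore
A^* =
[[0, 1, -2],
 [-2, 2, 0]].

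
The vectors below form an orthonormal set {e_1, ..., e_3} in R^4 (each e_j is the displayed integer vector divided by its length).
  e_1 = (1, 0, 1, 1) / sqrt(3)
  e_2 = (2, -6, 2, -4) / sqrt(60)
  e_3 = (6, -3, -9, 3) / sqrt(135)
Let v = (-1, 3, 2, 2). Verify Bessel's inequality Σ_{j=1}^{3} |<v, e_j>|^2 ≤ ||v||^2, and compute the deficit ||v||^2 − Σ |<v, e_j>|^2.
Σ |<v, e_j>|^2 = 18; ||v||^2 = 18; deficit = 0

Write each e_j = u_j / sqrt(<u_j, u_j>) where u_j is the displayed integer vector. Then <v, e_j> = <v, u_j> / sqrt(<u_j, u_j>), so |<v, e_j>|^2 = <v, u_j>^2 / <u_j, u_j>.
Coefficients: <v, e_1> = 3/sqrt(3), <v, e_2> = -24/sqrt(60), <v, e_3> = -27/sqrt(135).
Square and sum: Σ |<v, e_j>|^2 = 18.
Compute ||v||^2 = v·v = 18.
Deficit = 18 − 18 = 0 ≥ 0, confirming Bessel's inequality. (The deficit equals ||v − Σ <v,e_j> e_j||^2, the squared distance from v to span{e_j}.)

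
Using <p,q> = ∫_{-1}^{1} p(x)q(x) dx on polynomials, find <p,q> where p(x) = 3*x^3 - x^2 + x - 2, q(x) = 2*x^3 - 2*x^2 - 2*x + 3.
<p,q> = -1234/105

Expand the product: p(x)·q(x) = 6*x^6 - 8*x^5 - 2*x^4 + 5*x^3 - x^2 + 7*x - 6.
∫_{-1}^{1} of each monomial x^k gives [2/(k+1) if k even, 0 if k odd]. Integrating term-by-term (or equivalently evaluating the antiderivative F(x) = 6*x^7/7 - 4*x^6/3 - 2*x^5/5 + 5*x^4/4 - x^3/3 + 7*x^2/2 - 6*x at the endpoints):
  F(1) − F(−1) = -1033/420 − (1301/140) = -1234/105.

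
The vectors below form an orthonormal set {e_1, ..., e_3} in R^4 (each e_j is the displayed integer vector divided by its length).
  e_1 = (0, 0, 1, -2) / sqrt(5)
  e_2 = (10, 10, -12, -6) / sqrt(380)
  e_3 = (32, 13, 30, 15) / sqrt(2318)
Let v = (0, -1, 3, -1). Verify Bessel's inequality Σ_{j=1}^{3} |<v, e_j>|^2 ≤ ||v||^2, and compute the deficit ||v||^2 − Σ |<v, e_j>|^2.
Σ |<v, e_j>|^2 = 663/61; ||v||^2 = 11; deficit = 8/61

Write each e_j = u_j / sqrt(<u_j, u_j>) where u_j is the displayed integer vector. Then <v, e_j> = <v, u_j> / sqrt(<u_j, u_j>), so |<v, e_j>|^2 = <v, u_j>^2 / <u_j, u_j>.
Coefficients: <v, e_1> = 5/sqrt(5), <v, e_2> = -40/sqrt(380), <v, e_3> = 62/sqrt(2318).
Square and sum: Σ |<v, e_j>|^2 = 663/61.
Compute ||v||^2 = v·v = 11.
Deficit = 11 − 663/61 = 8/61 ≥ 0, confirming Bessel's inequality. (The deficit equals ||v − Σ <v,e_j> e_j||^2, the squared distance from v to span{e_j}.)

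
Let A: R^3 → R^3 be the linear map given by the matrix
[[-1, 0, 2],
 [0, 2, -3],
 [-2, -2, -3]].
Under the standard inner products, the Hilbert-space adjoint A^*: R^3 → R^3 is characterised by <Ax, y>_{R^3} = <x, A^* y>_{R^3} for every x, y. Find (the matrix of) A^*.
A^* = A^T =
[[-1, 0, -2],
 [0, 2, -2],
 [2, -3, -3]]

For real matrices with standard dot products, the defining identity <Ax, y> = <x, A^* y> gives (Ax)^T y = x^T (A^*) y, i.e. x^T A^T y = x^T (A^*) y. Since this holds for all x, y, we must have A^* = A^T. Therefore
A^* =
[[-1, 0, -2],
 [0, 2, -2],
 [2, -3, -3]].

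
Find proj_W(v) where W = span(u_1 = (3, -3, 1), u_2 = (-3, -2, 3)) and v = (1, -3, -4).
proj_W(v) = (1041/418, -93/209, -337/418)

Set up U = [u_1 | ... | u_2] ∈ R^(3×2). The projector onto W = col(U) is P = U (U^T U)^(-1) U^T.
Compute U^T U =
  [19, 0]
  [0, 22],
and U^T v = (8, -9).
Solve U^T U · c = U^T v for the coefficients: c = (8/19, -9/22). The projection is proj_W(v) = U c.
Check: (v - proj_W(v)) · u_1 = 0  (should be 0).
Check: (v - proj_W(v)) · u_2 = 0  (should be 0).
Result: proj_W(v) = (1041/418, -93/209, -337/418).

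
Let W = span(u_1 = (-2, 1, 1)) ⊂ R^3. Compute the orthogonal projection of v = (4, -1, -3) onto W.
proj_W(v) = (4, -2, -2)

Set up U = [u_1 | ... | u_1] ∈ R^(3×1). The projector onto W = col(U) is P = U (U^T U)^(-1) U^T.
Compute U^T U =
  [6],
and U^T v = (-12).
Solve U^T U · c = U^T v for the coefficients: c = (-2). The projection is proj_W(v) = U c.
Check: (v - proj_W(v)) · u_1 = 0  (should be 0).
Result: proj_W(v) = (4, -2, -2).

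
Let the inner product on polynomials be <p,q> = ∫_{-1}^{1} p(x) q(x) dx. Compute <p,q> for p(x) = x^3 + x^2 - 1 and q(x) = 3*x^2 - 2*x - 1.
<p,q> = -4/15

Expand the product: p(x)·q(x) = 3*x^5 + x^4 - 3*x^3 - 4*x^2 + 2*x + 1.
∫_{-1}^{1} of each monomial x^k gives [2/(k+1) if k even, 0 if k odd]. Integrating term-by-term (or equivalently evaluating the antiderivative F(x) = x^6/2 + x^5/5 - 3*x^4/4 - 4*x^3/3 + x^2 + x at the endpoints):
  F(1) − F(−1) = 37/60 − (53/60) = -4/15.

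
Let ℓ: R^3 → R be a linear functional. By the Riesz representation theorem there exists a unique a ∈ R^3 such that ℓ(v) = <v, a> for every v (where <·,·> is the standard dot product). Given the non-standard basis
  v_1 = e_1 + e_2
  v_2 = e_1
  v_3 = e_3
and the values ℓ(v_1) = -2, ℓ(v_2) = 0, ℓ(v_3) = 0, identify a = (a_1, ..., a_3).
a = (0, -2, 0)

Write a = (a_1, ..., a_3) in the standard basis. For each basis vector v_i, ℓ(v_i) = <v_i, a> is a linear equation in the a_j's. Collect the n equations into a matrix system V a = ℓ, where row i of V is v_i (expressed in the standard basis). Since V is invertible (lower-triangular with 1s on the diagonal, up to permutation), solve by back-substitution:
  V =
[[1, 1, 0],
 [1, 0, 0],
 [0, 0, 1]]
  V a = (-2, 0, 0)
Solving gives a = (0, -2, 0).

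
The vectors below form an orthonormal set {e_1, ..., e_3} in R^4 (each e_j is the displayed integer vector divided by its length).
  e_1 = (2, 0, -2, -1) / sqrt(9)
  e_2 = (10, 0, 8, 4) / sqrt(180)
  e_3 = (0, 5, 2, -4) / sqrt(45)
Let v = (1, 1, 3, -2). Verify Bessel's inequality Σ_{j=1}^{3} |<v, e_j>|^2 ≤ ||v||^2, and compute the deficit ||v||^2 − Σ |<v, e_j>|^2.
Σ |<v, e_j>|^2 = 110/9; ||v||^2 = 15; deficit = 25/9

Write each e_j = u_j / sqrt(<u_j, u_j>) where u_j is the displayed integer vector. Then <v, e_j> = <v, u_j> / sqrt(<u_j, u_j>), so |<v, e_j>|^2 = <v, u_j>^2 / <u_j, u_j>.
Coefficients: <v, e_1> = -2/sqrt(9), <v, e_2> = 26/sqrt(180), <v, e_3> = 19/sqrt(45).
Square and sum: Σ |<v, e_j>|^2 = 110/9.
Compute ||v||^2 = v·v = 15.
Deficit = 15 − 110/9 = 25/9 ≥ 0, confirming Bessel's inequality. (The deficit equals ||v − Σ <v,e_j> e_j||^2, the squared distance from v to span{e_j}.)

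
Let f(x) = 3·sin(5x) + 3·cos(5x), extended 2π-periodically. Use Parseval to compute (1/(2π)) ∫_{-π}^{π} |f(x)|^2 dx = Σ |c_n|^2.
Σ |c_n|^2 = 9

Expand |f|^2 and use orthogonality of {sin(nx), cos(mx)} on [-π, π]:
  ∫_{-π}^{π} sin(nx)^2 dx = π, ∫ cos(mx)^2 dx = π, and cross terms integrate to 0.
So ∫_{-π}^{π} f(x)^2 dx = 3^2 · π + 3^2 · π = (9 + 9)π.
Divide by 2π: (9 + 9)/2 = 9.
By Parseval, this equals Σ |c_n|^2.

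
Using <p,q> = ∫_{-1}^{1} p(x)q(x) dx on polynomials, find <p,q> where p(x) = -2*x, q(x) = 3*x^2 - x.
<p,q> = 4/3

Expand the product: p(x)·q(x) = -6*x^3 + 2*x^2.
∫_{-1}^{1} of each monomial x^k gives [2/(k+1) if k even, 0 if k odd]. Integrating term-by-term (or equivalently evaluating the antiderivative F(x) = -3*x^4/2 + 2*x^3/3 at the endpoints):
  F(1) − F(−1) = -5/6 − (-13/6) = 4/3.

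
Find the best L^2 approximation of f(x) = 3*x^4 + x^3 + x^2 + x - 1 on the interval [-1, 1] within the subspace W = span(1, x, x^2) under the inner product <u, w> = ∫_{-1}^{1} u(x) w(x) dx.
g(x) = 25*x^2/7 + 8*x/5 - 44/35

The best approximation g ∈ W is the orthogonal projection of f onto W. Writing g = a_0 + a_1 x + a_2 x^2, the coefficients solve the normal equations G · a = b where
  G_{ij} = <φ_i, φ_j> and b_i = <f, φ_i>, with φ_0 = 1, φ_1 = x, φ_2 = x^2.
G =
  [2, 0, 2/3]
  [0, 2/3, 0]
  [2/3, 0, 2/5],
b = (-2/15, 16/15, 62/105).
Solving gives a_0 = -44/35, a_1 = 8/5, a_2 = 25/7, so
  g(x) = 25*x^2/7 + 8*x/5 - 44/35.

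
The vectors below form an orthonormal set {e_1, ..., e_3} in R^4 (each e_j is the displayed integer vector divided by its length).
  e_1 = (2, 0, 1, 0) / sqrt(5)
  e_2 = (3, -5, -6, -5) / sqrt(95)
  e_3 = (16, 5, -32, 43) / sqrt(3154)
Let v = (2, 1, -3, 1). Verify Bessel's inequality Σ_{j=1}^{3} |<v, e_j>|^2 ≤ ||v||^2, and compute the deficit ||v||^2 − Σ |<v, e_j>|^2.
Σ |<v, e_j>|^2 = 1003/83; ||v||^2 = 15; deficit = 242/83

Write each e_j = u_j / sqrt(<u_j, u_j>) where u_j is the displayed integer vector. Then <v, e_j> = <v, u_j> / sqrt(<u_j, u_j>), so |<v, e_j>|^2 = <v, u_j>^2 / <u_j, u_j>.
Coefficients: <v, e_1> = 1/sqrt(5), <v, e_2> = 14/sqrt(95), <v, e_3> = 176/sqrt(3154).
Square and sum: Σ |<v, e_j>|^2 = 1003/83.
Compute ||v||^2 = v·v = 15.
Deficit = 15 − 1003/83 = 242/83 ≥ 0, confirming Bessel's inequality. (The deficit equals ||v − Σ <v,e_j> e_j||^2, the squared distance from v to span{e_j}.)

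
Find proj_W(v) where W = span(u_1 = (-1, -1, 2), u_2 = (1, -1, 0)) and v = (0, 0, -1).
proj_W(v) = (1/3, 1/3, -2/3)

Set up U = [u_1 | ... | u_2] ∈ R^(3×2). The projector onto W = col(U) is P = U (U^T U)^(-1) U^T.
Compute U^T U =
  [6, 0]
  [0, 2],
and U^T v = (-2, 0).
Solve U^T U · c = U^T v for the coefficients: c = (-1/3, 0). The projection is proj_W(v) = U c.
Check: (v - proj_W(v)) · u_1 = 0  (should be 0).
Check: (v - proj_W(v)) · u_2 = 0  (should be 0).
Result: proj_W(v) = (1/3, 1/3, -2/3).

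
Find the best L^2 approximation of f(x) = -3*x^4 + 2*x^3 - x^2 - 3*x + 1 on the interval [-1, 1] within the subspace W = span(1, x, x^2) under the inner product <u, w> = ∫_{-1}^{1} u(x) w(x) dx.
g(x) = -25*x^2/7 - 9*x/5 + 44/35

The best approximation g ∈ W is the orthogonal projection of f onto W. Writing g = a_0 + a_1 x + a_2 x^2, the coefficients solve the normal equations G · a = b where
  G_{ij} = <φ_i, φ_j> and b_i = <f, φ_i>, with φ_0 = 1, φ_1 = x, φ_2 = x^2.
G =
  [2, 0, 2/3]
  [0, 2/3, 0]
  [2/3, 0, 2/5],
b = (2/15, -6/5, -62/105).
Solving gives a_0 = 44/35, a_1 = -9/5, a_2 = -25/7, so
  g(x) = -25*x^2/7 - 9*x/5 + 44/35.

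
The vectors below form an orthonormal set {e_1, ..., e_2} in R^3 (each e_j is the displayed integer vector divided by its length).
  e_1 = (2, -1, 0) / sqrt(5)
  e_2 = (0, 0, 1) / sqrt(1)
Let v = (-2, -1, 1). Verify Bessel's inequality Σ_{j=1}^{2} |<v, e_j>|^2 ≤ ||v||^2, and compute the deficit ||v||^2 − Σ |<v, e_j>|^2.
Σ |<v, e_j>|^2 = 14/5; ||v||^2 = 6; deficit = 16/5

Write each e_j = u_j / sqrt(<u_j, u_j>) where u_j is the displayed integer vector. Then <v, e_j> = <v, u_j> / sqrt(<u_j, u_j>), so |<v, e_j>|^2 = <v, u_j>^2 / <u_j, u_j>.
Coefficients: <v, e_1> = -3/sqrt(5), <v, e_2> = 1/sqrt(1).
Square and sum: Σ |<v, e_j>|^2 = 14/5.
Compute ||v||^2 = v·v = 6.
Deficit = 6 − 14/5 = 16/5 ≥ 0, confirming Bessel's inequality. (The deficit equals ||v − Σ <v,e_j> e_j||^2, the squared distance from v to span{e_j}.)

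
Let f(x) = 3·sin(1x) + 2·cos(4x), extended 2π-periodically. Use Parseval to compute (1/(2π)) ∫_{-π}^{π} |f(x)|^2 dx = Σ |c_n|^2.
Σ |c_n|^2 = 13/2

Expand |f|^2 and use orthogonality of {sin(nx), cos(mx)} on [-π, π]:
  ∫_{-π}^{π} sin(nx)^2 dx = π, ∫ cos(mx)^2 dx = π, and cross terms integrate to 0.
So ∫_{-π}^{π} f(x)^2 dx = 3^2 · π + 2^2 · π = (9 + 4)π.
Divide by 2π: (9 + 4)/2 = 13/2.
By Parseval, this equals Σ |c_n|^2.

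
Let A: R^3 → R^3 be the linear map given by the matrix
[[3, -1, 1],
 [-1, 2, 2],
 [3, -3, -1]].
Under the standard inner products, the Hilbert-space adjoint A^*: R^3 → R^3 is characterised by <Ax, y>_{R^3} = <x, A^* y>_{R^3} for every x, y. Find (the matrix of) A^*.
A^* = A^T =
[[3, -1, 3],
 [-1, 2, -3],
 [1, 2, -1]]

For real matrices with standard dot products, the defining identity <Ax, y> = <x, A^* y> gives (Ax)^T y = x^T (A^*) y, i.e. x^T A^T y = x^T (A^*) y. Since this holds for all x, y, we must have A^* = A^T. Therefore
A^* =
[[3, -1, 3],
 [-1, 2, -3],
 [1, 2, -1]].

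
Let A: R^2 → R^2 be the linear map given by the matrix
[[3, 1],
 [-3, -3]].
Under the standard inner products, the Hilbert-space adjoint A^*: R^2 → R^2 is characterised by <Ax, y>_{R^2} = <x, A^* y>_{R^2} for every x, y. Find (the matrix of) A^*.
A^* = A^T =
[[3, -3],
 [1, -3]]

For real matrices with standard dot products, the defining identity <Ax, y> = <x, A^* y> gives (Ax)^T y = x^T (A^*) y, i.e. x^T A^T y = x^T (A^*) y. Since this holds for all x, y, we must have A^* = A^T. Therefore
A^* =
[[3, -3],
 [1, -3]].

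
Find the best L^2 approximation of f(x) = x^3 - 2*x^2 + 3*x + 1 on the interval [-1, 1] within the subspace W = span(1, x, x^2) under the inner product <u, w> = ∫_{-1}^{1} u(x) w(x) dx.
g(x) = -2*x^2 + 18*x/5 + 1

The best approximation g ∈ W is the orthogonal projection of f onto W. Writing g = a_0 + a_1 x + a_2 x^2, the coefficients solve the normal equations G · a = b where
  G_{ij} = <φ_i, φ_j> and b_i = <f, φ_i>, with φ_0 = 1, φ_1 = x, φ_2 = x^2.
G =
  [2, 0, 2/3]
  [0, 2/3, 0]
  [2/3, 0, 2/5],
b = (2/3, 12/5, -2/15).
Solving gives a_0 = 1, a_1 = 18/5, a_2 = -2, so
  g(x) = -2*x^2 + 18*x/5 + 1.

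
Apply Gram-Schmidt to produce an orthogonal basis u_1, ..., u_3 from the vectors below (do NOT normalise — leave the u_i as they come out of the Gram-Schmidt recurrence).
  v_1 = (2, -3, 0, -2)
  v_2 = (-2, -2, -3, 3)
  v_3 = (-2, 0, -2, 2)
Orthogonal basis:
  u_1 = (2, -3, 0, -2)
  u_2 = (-26/17, -46/17, -3, 43/17)
  u_3 = (-14/71, 8/71, -22/71, -26/71)

Apply the Gram-Schmidt recurrence
  u_1 = v_1
  u_i = v_i − Σ_{j<i} ((v_i · u_j) / (u_j · u_j)) · u_j.

Step by step this gives:
  u_1 = (2, -3, 0, -2)
  u_2 = (-26/17, -46/17, -3, 43/17)
  u_3 = (-14/71, 8/71, -22/71, -26/71)

Orthogonality check:
  u_2 · u_1 = 0 (should be 0)
  u_3 · u_1 = 0 (should be 0)
  u_3 · u_2 = 0 (should be 0)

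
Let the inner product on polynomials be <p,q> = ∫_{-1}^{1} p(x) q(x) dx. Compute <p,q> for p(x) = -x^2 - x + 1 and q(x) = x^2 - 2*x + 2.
<p,q> = 64/15

Expand the product: p(x)·q(x) = -x^4 + x^3 + x^2 - 4*x + 2.
∫_{-1}^{1} of each monomial x^k gives [2/(k+1) if k even, 0 if k odd]. Integrating term-by-term (or equivalently evaluating the antiderivative F(x) = -x^5/5 + x^4/4 + x^3/3 - 2*x^2 + 2*x at the endpoints):
  F(1) − F(−1) = 23/60 − (-233/60) = 64/15.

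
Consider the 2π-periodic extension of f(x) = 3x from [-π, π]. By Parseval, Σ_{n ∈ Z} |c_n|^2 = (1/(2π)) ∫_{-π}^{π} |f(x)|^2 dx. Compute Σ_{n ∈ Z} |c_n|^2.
Σ |c_n|^2 = 3π^2

Expand and integrate term by term over [-π, π]:
  ∫ (3x)^2 dx = 9·(2π^3/3); ∫ 2·3·(0)·x dx = 0 (odd integrand); ∫ 0^2 dx = 0·2π.
So (1/(2π)) ∫_{-π}^{π} (3x)^2 dx = 9π^2/3 + 0 = 3π^2.
Parseval ⇒ Σ |c_n|^2 = 3π^2.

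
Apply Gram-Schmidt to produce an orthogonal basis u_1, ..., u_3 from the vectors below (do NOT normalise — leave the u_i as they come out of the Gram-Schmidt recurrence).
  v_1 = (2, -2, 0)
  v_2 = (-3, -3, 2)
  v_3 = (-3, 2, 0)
Orthogonal basis:
  u_1 = (2, -2, 0)
  u_2 = (-3, -3, 2)
  u_3 = (-1/11, -1/11, -3/11)

Apply the Gram-Schmidt recurrence
  u_1 = v_1
  u_i = v_i − Σ_{j<i} ((v_i · u_j) / (u_j · u_j)) · u_j.

Step by step this gives:
  u_1 = (2, -2, 0)
  u_2 = (-3, -3, 2)
  u_3 = (-1/11, -1/11, -3/11)

Orthogonality check:
  u_2 · u_1 = 0 (should be 0)
  u_3 · u_1 = 0 (should be 0)
  u_3 · u_2 = 0 (should be 0)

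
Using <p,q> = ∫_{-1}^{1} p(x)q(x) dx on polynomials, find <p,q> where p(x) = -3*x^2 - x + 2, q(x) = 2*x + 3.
<p,q> = 14/3

Expand the product: p(x)·q(x) = -6*x^3 - 11*x^2 + x + 6.
∫_{-1}^{1} of each monomial x^k gives [2/(k+1) if k even, 0 if k odd]. Integrating term-by-term (or equivalently evaluating the antiderivative F(x) = -3*x^4/2 - 11*x^3/3 + x^2/2 + 6*x at the endpoints):
  F(1) − F(−1) = 4/3 − (-10/3) = 14/3.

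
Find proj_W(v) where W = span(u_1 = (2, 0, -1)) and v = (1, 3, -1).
proj_W(v) = (6/5, 0, -3/5)

Set up U = [u_1 | ... | u_1] ∈ R^(3×1). The projector onto W = col(U) is P = U (U^T U)^(-1) U^T.
Compute U^T U =
  [5],
and U^T v = (3).
Solve U^T U · c = U^T v for the coefficients: c = (3/5). The projection is proj_W(v) = U c.
Check: (v - proj_W(v)) · u_1 = 0  (should be 0).
Result: proj_W(v) = (6/5, 0, -3/5).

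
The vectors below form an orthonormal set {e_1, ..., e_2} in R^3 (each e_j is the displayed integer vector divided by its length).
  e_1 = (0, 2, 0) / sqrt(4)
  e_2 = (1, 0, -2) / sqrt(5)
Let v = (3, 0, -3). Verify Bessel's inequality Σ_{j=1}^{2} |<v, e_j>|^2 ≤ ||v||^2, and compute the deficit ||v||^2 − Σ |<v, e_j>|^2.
Σ |<v, e_j>|^2 = 81/5; ||v||^2 = 18; deficit = 9/5

Write each e_j = u_j / sqrt(<u_j, u_j>) where u_j is the displayed integer vector. Then <v, e_j> = <v, u_j> / sqrt(<u_j, u_j>), so |<v, e_j>|^2 = <v, u_j>^2 / <u_j, u_j>.
Coefficients: <v, e_1> = 0/sqrt(4), <v, e_2> = 9/sqrt(5).
Square and sum: Σ |<v, e_j>|^2 = 81/5.
Compute ||v||^2 = v·v = 18.
Deficit = 18 − 81/5 = 9/5 ≥ 0, confirming Bessel's inequality. (The deficit equals ||v − Σ <v,e_j> e_j||^2, the squared distance from v to span{e_j}.)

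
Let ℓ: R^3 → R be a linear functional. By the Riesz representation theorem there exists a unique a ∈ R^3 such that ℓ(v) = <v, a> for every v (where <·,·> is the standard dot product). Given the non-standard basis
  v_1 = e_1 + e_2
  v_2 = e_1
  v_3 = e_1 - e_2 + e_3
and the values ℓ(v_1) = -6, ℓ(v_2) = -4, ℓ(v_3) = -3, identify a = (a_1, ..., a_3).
a = (-4, -2, -1)

Write a = (a_1, ..., a_3) in the standard basis. For each basis vector v_i, ℓ(v_i) = <v_i, a> is a linear equation in the a_j's. Collect the n equations into a matrix system V a = ℓ, where row i of V is v_i (expressed in the standard basis). Since V is invertible (lower-triangular with 1s on the diagonal, up to permutation), solve by back-substitution:
  V =
[[1, 1, 0],
 [1, 0, 0],
 [1, -1, 1]]
  V a = (-6, -4, -3)
Solving gives a = (-4, -2, -1).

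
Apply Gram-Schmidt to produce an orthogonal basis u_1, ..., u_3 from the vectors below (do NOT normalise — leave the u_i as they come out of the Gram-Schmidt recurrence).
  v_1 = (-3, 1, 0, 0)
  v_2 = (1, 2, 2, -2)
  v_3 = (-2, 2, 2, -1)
Orthogonal basis:
  u_1 = (-3, 1, 0, 0)
  u_2 = (7/10, 21/10, 2, -2)
  u_3 = (-10/129, -10/43, 82/129, 47/129)

Apply the Gram-Schmidt recurrence
  u_1 = v_1
  u_i = v_i − Σ_{j<i} ((v_i · u_j) / (u_j · u_j)) · u_j.

Step by step this gives:
  u_1 = (-3, 1, 0, 0)
  u_2 = (7/10, 21/10, 2, -2)
  u_3 = (-10/129, -10/43, 82/129, 47/129)

Orthogonality check:
  u_2 · u_1 = 0 (should be 0)
  u_3 · u_1 = 0 (should be 0)
  u_3 · u_2 = 0 (should be 0)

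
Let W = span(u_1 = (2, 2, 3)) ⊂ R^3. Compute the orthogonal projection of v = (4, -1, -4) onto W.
proj_W(v) = (-12/17, -12/17, -18/17)

Set up U = [u_1 | ... | u_1] ∈ R^(3×1). The projector onto W = col(U) is P = U (U^T U)^(-1) U^T.
Compute U^T U =
  [17],
and U^T v = (-6).
Solve U^T U · c = U^T v for the coefficients: c = (-6/17). The projection is proj_W(v) = U c.
Check: (v - proj_W(v)) · u_1 = 0  (should be 0).
Result: proj_W(v) = (-12/17, -12/17, -18/17).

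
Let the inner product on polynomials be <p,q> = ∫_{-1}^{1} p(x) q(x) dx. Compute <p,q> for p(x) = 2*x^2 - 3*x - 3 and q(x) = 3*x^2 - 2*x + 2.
<p,q> = -134/15

Expand the product: p(x)·q(x) = 6*x^4 - 13*x^3 + x^2 - 6.
∫_{-1}^{1} of each monomial x^k gives [2/(k+1) if k even, 0 if k odd]. Integrating term-by-term (or equivalently evaluating the antiderivative F(x) = 6*x^5/5 - 13*x^4/4 + x^3/3 - 6*x at the endpoints):
  F(1) − F(−1) = -463/60 − (73/60) = -134/15.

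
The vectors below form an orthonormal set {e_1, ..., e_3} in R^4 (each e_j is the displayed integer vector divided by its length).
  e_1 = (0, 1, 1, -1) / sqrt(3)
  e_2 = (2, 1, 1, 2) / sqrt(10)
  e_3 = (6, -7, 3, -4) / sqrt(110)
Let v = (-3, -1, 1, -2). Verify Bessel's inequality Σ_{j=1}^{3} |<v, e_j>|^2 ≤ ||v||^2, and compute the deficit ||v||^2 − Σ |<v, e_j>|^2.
Σ |<v, e_j>|^2 = 34/3; ||v||^2 = 15; deficit = 11/3

Write each e_j = u_j / sqrt(<u_j, u_j>) where u_j is the displayed integer vector. Then <v, e_j> = <v, u_j> / sqrt(<u_j, u_j>), so |<v, e_j>|^2 = <v, u_j>^2 / <u_j, u_j>.
Coefficients: <v, e_1> = 2/sqrt(3), <v, e_2> = -10/sqrt(10), <v, e_3> = 0/sqrt(110).
Square and sum: Σ |<v, e_j>|^2 = 34/3.
Compute ||v||^2 = v·v = 15.
Deficit = 15 − 34/3 = 11/3 ≥ 0, confirming Bessel's inequality. (The deficit equals ||v − Σ <v,e_j> e_j||^2, the squared distance from v to span{e_j}.)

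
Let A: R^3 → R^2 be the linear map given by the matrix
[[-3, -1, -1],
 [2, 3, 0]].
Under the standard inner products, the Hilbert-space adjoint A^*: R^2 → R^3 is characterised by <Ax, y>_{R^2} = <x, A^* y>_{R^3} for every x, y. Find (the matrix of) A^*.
A^* = A^T =
[[-3, 2],
 [-1, 3],
 [-1, 0]]

For real matrices with standard dot products, the defining identity <Ax, y> = <x, A^* y> gives (Ax)^T y = x^T (A^*) y, i.e. x^T A^T y = x^T (A^*) y. Since this holds for all x, y, we must have A^* = A^T. Therefore
A^* =
[[-3, 2],
 [-1, 3],
 [-1, 0]].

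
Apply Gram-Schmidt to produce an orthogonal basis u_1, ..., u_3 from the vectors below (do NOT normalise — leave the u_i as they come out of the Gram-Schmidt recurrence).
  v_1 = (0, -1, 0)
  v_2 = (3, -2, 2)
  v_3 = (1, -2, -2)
Orthogonal basis:
  u_1 = (0, -1, 0)
  u_2 = (3, 0, 2)
  u_3 = (16/13, 0, -24/13)

Apply the Gram-Schmidt recurrence
  u_1 = v_1
  u_i = v_i − Σ_{j<i} ((v_i · u_j) / (u_j · u_j)) · u_j.

Step by step this gives:
  u_1 = (0, -1, 0)
  u_2 = (3, 0, 2)
  u_3 = (16/13, 0, -24/13)

Orthogonality check:
  u_2 · u_1 = 0 (should be 0)
  u_3 · u_1 = 0 (should be 0)
  u_3 · u_2 = 0 (should be 0)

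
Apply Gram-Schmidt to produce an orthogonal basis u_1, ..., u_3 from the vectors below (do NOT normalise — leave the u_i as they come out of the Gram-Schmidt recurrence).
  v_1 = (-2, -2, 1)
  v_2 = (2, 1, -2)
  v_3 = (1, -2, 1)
Orthogonal basis:
  u_1 = (-2, -2, 1)
  u_2 = (2/9, -7/9, -10/9)
  u_3 = (27/17, -18/17, 18/17)

Apply the Gram-Schmidt recurrence
  u_1 = v_1
  u_i = v_i − Σ_{j<i} ((v_i · u_j) / (u_j · u_j)) · u_j.

Step by step this gives:
  u_1 = (-2, -2, 1)
  u_2 = (2/9, -7/9, -10/9)
  u_3 = (27/17, -18/17, 18/17)

Orthogonality check:
  u_2 · u_1 = 0 (should be 0)
  u_3 · u_1 = 0 (should be 0)
  u_3 · u_2 = 0 (should be 0)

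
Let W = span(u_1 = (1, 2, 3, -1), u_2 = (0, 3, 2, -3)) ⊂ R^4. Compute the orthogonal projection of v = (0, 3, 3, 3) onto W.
proj_W(v) = (58/35, 26/35, 114/35, 32/35)

Set up U = [u_1 | ... | u_2] ∈ R^(4×2). The projector onto W = col(U) is P = U (U^T U)^(-1) U^T.
Compute U^T U =
  [15, 15]
  [15, 22],
and U^T v = (12, 6).
Solve U^T U · c = U^T v for the coefficients: c = (58/35, -6/7). The projection is proj_W(v) = U c.
Check: (v - proj_W(v)) · u_1 = 0  (should be 0).
Check: (v - proj_W(v)) · u_2 = 0  (should be 0).
Result: proj_W(v) = (58/35, 26/35, 114/35, 32/35).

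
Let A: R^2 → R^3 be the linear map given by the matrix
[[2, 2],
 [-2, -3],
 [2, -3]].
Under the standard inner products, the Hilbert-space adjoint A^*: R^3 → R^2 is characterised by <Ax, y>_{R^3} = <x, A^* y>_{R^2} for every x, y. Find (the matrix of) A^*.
A^* = A^T =
[[2, -2, 2],
 [2, -3, -3]]

For real matrices with standard dot products, the defining identity <Ax, y> = <x, A^* y> gives (Ax)^T y = x^T (A^*) y, i.e. x^T A^T y = x^T (A^*) y. Since this holds for all x, y, we must have A^* = A^T. Therefore
A^* =
[[2, -2, 2],
 [2, -3, -3]].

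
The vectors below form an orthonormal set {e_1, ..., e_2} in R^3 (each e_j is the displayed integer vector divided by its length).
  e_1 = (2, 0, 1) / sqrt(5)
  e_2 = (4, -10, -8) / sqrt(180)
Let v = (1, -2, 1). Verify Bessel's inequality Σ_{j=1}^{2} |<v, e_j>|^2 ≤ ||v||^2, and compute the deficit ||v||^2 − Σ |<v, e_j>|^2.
Σ |<v, e_j>|^2 = 29/9; ||v||^2 = 6; deficit = 25/9

Write each e_j = u_j / sqrt(<u_j, u_j>) where u_j is the displayed integer vector. Then <v, e_j> = <v, u_j> / sqrt(<u_j, u_j>), so |<v, e_j>|^2 = <v, u_j>^2 / <u_j, u_j>.
Coefficients: <v, e_1> = 3/sqrt(5), <v, e_2> = 16/sqrt(180).
Square and sum: Σ |<v, e_j>|^2 = 29/9.
Compute ||v||^2 = v·v = 6.
Deficit = 6 − 29/9 = 25/9 ≥ 0, confirming Bessel's inequality. (The deficit equals ||v − Σ <v,e_j> e_j||^2, the squared distance from v to span{e_j}.)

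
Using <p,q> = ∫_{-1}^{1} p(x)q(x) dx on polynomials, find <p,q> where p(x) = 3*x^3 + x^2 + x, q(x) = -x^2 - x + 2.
<p,q> = -14/15

Expand the product: p(x)·q(x) = -3*x^5 - 4*x^4 + 4*x^3 + x^2 + 2*x.
∫_{-1}^{1} of each monomial x^k gives [2/(k+1) if k even, 0 if k odd]. Integrating term-by-term (or equivalently evaluating the antiderivative F(x) = -x^6/2 - 4*x^5/5 + x^4 + x^3/3 + x^2 at the endpoints):
  F(1) − F(−1) = 31/30 − (59/30) = -14/15.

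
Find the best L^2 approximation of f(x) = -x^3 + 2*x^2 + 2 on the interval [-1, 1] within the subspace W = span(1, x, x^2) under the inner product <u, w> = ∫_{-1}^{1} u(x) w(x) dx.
g(x) = 2*x^2 - 3*x/5 + 2

The best approximation g ∈ W is the orthogonal projection of f onto W. Writing g = a_0 + a_1 x + a_2 x^2, the coefficients solve the normal equations G · a = b where
  G_{ij} = <φ_i, φ_j> and b_i = <f, φ_i>, with φ_0 = 1, φ_1 = x, φ_2 = x^2.
G =
  [2, 0, 2/3]
  [0, 2/3, 0]
  [2/3, 0, 2/5],
b = (16/3, -2/5, 32/15).
Solving gives a_0 = 2, a_1 = -3/5, a_2 = 2, so
  g(x) = 2*x^2 - 3*x/5 + 2.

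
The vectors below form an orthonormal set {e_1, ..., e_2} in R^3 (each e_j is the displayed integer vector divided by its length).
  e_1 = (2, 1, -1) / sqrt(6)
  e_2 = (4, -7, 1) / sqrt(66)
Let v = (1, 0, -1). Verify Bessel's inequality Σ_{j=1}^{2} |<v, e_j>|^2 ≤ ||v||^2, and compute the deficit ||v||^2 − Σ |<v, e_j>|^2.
Σ |<v, e_j>|^2 = 18/11; ||v||^2 = 2; deficit = 4/11

Write each e_j = u_j / sqrt(<u_j, u_j>) where u_j is the displayed integer vector. Then <v, e_j> = <v, u_j> / sqrt(<u_j, u_j>), so |<v, e_j>|^2 = <v, u_j>^2 / <u_j, u_j>.
Coefficients: <v, e_1> = 3/sqrt(6), <v, e_2> = 3/sqrt(66).
Square and sum: Σ |<v, e_j>|^2 = 18/11.
Compute ||v||^2 = v·v = 2.
Deficit = 2 − 18/11 = 4/11 ≥ 0, confirming Bessel's inequality. (The deficit equals ||v − Σ <v,e_j> e_j||^2, the squared distance from v to span{e_j}.)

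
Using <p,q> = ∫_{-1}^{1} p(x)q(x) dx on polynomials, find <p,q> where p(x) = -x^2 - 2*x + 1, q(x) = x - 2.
<p,q> = -4

Expand the product: p(x)·q(x) = -x^3 + 5*x - 2.
∫_{-1}^{1} of each monomial x^k gives [2/(k+1) if k even, 0 if k odd]. Integrating term-by-term (or equivalently evaluating the antiderivative F(x) = -x^4/4 + 5*x^2/2 - 2*x at the endpoints):
  F(1) − F(−1) = 1/4 − (17/4) = -4.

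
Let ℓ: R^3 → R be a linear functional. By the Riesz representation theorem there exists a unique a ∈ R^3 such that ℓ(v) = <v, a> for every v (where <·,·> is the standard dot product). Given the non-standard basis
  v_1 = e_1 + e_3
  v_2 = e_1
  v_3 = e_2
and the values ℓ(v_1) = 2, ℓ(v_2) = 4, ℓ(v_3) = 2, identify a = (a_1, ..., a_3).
a = (4, 2, -2)

Write a = (a_1, ..., a_3) in the standard basis. For each basis vector v_i, ℓ(v_i) = <v_i, a> is a linear equation in the a_j's. Collect the n equations into a matrix system V a = ℓ, where row i of V is v_i (expressed in the standard basis). Since V is invertible (lower-triangular with 1s on the diagonal, up to permutation), solve by back-substitution:
  V =
[[1, 0, 1],
 [1, 0, 0],
 [0, 1, 0]]
  V a = (2, 4, 2)
Solving gives a = (4, 2, -2).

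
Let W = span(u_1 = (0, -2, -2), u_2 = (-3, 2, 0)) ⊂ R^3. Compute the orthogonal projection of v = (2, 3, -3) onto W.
proj_W(v) = (0, 0, 0)

Set up U = [u_1 | ... | u_2] ∈ R^(3×2). The projector onto W = col(U) is P = U (U^T U)^(-1) U^T.
Compute U^T U =
  [8, -4]
  [-4, 13],
and U^T v = (0, 0).
Solve U^T U · c = U^T v for the coefficients: c = (0, 0). The projection is proj_W(v) = U c.
Check: (v - proj_W(v)) · u_1 = 0  (should be 0).
Check: (v - proj_W(v)) · u_2 = 0  (should be 0).
Result: proj_W(v) = (0, 0, 0).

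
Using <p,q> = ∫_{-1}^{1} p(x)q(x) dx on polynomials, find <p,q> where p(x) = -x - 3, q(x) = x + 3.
<p,q> = -56/3

Expand the product: p(x)·q(x) = -x^2 - 6*x - 9.
∫_{-1}^{1} of each monomial x^k gives [2/(k+1) if k even, 0 if k odd]. Integrating term-by-term (or equivalently evaluating the antiderivative F(x) = -x^3/3 - 3*x^2 - 9*x at the endpoints):
  F(1) − F(−1) = -37/3 − (19/3) = -56/3.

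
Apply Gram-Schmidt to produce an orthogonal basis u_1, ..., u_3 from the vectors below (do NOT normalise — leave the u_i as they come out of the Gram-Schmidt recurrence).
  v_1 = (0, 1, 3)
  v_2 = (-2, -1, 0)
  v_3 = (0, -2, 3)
Orthogonal basis:
  u_1 = (0, 1, 3)
  u_2 = (-2, -9/10, 3/10)
  u_3 = (54/49, -108/49, 36/49)

Apply the Gram-Schmidt recurrence
  u_1 = v_1
  u_i = v_i − Σ_{j<i} ((v_i · u_j) / (u_j · u_j)) · u_j.

Step by step this gives:
  u_1 = (0, 1, 3)
  u_2 = (-2, -9/10, 3/10)
  u_3 = (54/49, -108/49, 36/49)

Orthogonality check:
  u_2 · u_1 = 0 (should be 0)
  u_3 · u_1 = 0 (should be 0)
  u_3 · u_2 = 0 (should be 0)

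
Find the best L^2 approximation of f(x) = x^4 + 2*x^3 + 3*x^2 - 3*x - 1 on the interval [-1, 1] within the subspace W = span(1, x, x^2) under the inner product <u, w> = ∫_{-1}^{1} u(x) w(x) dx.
g(x) = 27*x^2/7 - 9*x/5 - 38/35

The best approximation g ∈ W is the orthogonal projection of f onto W. Writing g = a_0 + a_1 x + a_2 x^2, the coefficients solve the normal equations G · a = b where
  G_{ij} = <φ_i, φ_j> and b_i = <f, φ_i>, with φ_0 = 1, φ_1 = x, φ_2 = x^2.
G =
  [2, 0, 2/3]
  [0, 2/3, 0]
  [2/3, 0, 2/5],
b = (2/5, -6/5, 86/105).
Solving gives a_0 = -38/35, a_1 = -9/5, a_2 = 27/7, so
  g(x) = 27*x^2/7 - 9*x/5 - 38/35.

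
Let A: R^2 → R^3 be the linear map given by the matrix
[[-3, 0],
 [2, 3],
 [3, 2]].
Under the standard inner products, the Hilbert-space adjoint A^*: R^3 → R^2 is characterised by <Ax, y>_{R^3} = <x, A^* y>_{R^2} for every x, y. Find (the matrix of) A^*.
A^* = A^T =
[[-3, 2, 3],
 [0, 3, 2]]

For real matrices with standard dot products, the defining identity <Ax, y> = <x, A^* y> gives (Ax)^T y = x^T (A^*) y, i.e. x^T A^T y = x^T (A^*) y. Since this holds for all x, y, we must have A^* = A^T. Therefore
A^* =
[[-3, 2, 3],
 [0, 3, 2]].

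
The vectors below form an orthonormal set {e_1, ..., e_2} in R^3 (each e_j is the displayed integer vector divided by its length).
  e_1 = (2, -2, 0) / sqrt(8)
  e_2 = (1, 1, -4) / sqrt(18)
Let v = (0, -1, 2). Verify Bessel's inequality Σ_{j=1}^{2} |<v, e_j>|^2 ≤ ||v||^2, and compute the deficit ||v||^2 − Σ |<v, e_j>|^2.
Σ |<v, e_j>|^2 = 5; ||v||^2 = 5; deficit = 0

Write each e_j = u_j / sqrt(<u_j, u_j>) where u_j is the displayed integer vector. Then <v, e_j> = <v, u_j> / sqrt(<u_j, u_j>), so |<v, e_j>|^2 = <v, u_j>^2 / <u_j, u_j>.
Coefficients: <v, e_1> = 2/sqrt(8), <v, e_2> = -9/sqrt(18).
Square and sum: Σ |<v, e_j>|^2 = 5.
Compute ||v||^2 = v·v = 5.
Deficit = 5 − 5 = 0 ≥ 0, confirming Bessel's inequality. (The deficit equals ||v − Σ <v,e_j> e_j||^2, the squared distance from v to span{e_j}.)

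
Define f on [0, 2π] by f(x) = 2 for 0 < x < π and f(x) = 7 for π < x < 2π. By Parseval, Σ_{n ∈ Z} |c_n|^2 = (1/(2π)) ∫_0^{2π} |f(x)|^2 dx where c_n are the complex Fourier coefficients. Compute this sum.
Σ |c_n|^2 = 53/2

Parseval equates the L^2 energy of f (normalised by 1/(2π)) with the ℓ^2 sum of its Fourier coefficients: (1/(2π)) ∫_0^{2π} |f|^2 = Σ |c_n|^2.
Compute the left side: (1/(2π)) [∫_0^π 2^2 dx + ∫_π^{2π} 7^2 dx] = (1/(2π)) · (4π + 49π) = (4 + 49)/2 = 53/2.
So Σ_{n ∈ Z} |c_n|^2 = 53/2.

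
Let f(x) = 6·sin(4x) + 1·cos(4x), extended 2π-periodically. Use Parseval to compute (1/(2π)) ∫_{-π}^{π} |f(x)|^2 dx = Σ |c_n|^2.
Σ |c_n|^2 = 37/2

Expand |f|^2 and use orthogonality of {sin(nx), cos(mx)} on [-π, π]:
  ∫_{-π}^{π} sin(nx)^2 dx = π, ∫ cos(mx)^2 dx = π, and cross terms integrate to 0.
So ∫_{-π}^{π} f(x)^2 dx = 6^2 · π + 1^2 · π = (36 + 1)π.
Divide by 2π: (36 + 1)/2 = 37/2.
By Parseval, this equals Σ |c_n|^2.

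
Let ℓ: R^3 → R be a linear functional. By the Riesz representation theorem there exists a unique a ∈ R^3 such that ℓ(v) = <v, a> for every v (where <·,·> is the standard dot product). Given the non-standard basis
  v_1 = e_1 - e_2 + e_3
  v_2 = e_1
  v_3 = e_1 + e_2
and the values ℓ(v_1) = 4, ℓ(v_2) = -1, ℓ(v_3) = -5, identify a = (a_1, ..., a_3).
a = (-1, -4, 1)

Write a = (a_1, ..., a_3) in the standard basis. For each basis vector v_i, ℓ(v_i) = <v_i, a> is a linear equation in the a_j's. Collect the n equations into a matrix system V a = ℓ, where row i of V is v_i (expressed in the standard basis). Since V is invertible (lower-triangular with 1s on the diagonal, up to permutation), solve by back-substitution:
  V =
[[1, -1, 1],
 [1, 0, 0],
 [1, 1, 0]]
  V a = (4, -1, -5)
Solving gives a = (-1, -4, 1).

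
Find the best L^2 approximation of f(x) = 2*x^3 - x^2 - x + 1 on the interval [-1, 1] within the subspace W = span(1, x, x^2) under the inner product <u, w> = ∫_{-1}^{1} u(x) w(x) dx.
g(x) = -x^2 + x/5 + 1

The best approximation g ∈ W is the orthogonal projection of f onto W. Writing g = a_0 + a_1 x + a_2 x^2, the coefficients solve the normal equations G · a = b where
  G_{ij} = <φ_i, φ_j> and b_i = <f, φ_i>, with φ_0 = 1, φ_1 = x, φ_2 = x^2.
G =
  [2, 0, 2/3]
  [0, 2/3, 0]
  [2/3, 0, 2/5],
b = (4/3, 2/15, 4/15).
Solving gives a_0 = 1, a_1 = 1/5, a_2 = -1, so
  g(x) = -x^2 + x/5 + 1.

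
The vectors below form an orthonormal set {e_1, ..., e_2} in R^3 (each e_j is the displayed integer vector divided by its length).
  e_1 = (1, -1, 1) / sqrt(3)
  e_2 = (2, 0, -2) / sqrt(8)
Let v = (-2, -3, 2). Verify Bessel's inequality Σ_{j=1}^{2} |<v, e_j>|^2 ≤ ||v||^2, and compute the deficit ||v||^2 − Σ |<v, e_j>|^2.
Σ |<v, e_j>|^2 = 11; ||v||^2 = 17; deficit = 6

Write each e_j = u_j / sqrt(<u_j, u_j>) where u_j is the displayed integer vector. Then <v, e_j> = <v, u_j> / sqrt(<u_j, u_j>), so |<v, e_j>|^2 = <v, u_j>^2 / <u_j, u_j>.
Coefficients: <v, e_1> = 3/sqrt(3), <v, e_2> = -8/sqrt(8).
Square and sum: Σ |<v, e_j>|^2 = 11.
Compute ||v||^2 = v·v = 17.
Deficit = 17 − 11 = 6 ≥ 0, confirming Bessel's inequality. (The deficit equals ||v − Σ <v,e_j> e_j||^2, the squared distance from v to span{e_j}.)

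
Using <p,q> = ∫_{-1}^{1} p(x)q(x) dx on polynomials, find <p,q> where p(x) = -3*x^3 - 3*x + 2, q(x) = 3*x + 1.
<p,q> = -28/5

Expand the product: p(x)·q(x) = -9*x^4 - 3*x^3 - 9*x^2 + 3*x + 2.
∫_{-1}^{1} of each monomial x^k gives [2/(k+1) if k even, 0 if k odd]. Integrating term-by-term (or equivalently evaluating the antiderivative F(x) = -9*x^5/5 - 3*x^4/4 - 3*x^3 + 3*x^2/2 + 2*x at the endpoints):
  F(1) − F(−1) = -41/20 − (71/20) = -28/5.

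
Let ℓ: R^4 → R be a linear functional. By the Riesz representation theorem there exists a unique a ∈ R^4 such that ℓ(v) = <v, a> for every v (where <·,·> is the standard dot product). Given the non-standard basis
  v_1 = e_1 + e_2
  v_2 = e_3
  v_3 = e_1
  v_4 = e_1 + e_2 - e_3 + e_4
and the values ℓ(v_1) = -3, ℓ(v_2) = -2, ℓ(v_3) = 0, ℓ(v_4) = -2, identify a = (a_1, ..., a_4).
a = (0, -3, -2, -1)

Write a = (a_1, ..., a_4) in the standard basis. For each basis vector v_i, ℓ(v_i) = <v_i, a> is a linear equation in the a_j's. Collect the n equations into a matrix system V a = ℓ, where row i of V is v_i (expressed in the standard basis). Since V is invertible (lower-triangular with 1s on the diagonal, up to permutation), solve by back-substitution:
  V =
[[1, 1, 0, 0],
 [0, 0, 1, 0],
 [1, 0, 0, 0],
 [1, 1, -1, 1]]
  V a = (-3, -2, 0, -2)
Solving gives a = (0, -3, -2, -1).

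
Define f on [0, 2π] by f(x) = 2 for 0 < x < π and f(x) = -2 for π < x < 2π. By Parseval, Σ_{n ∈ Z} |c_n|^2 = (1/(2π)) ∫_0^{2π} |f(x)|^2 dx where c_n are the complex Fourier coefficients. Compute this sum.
Σ |c_n|^2 = 4

Parseval equates the L^2 energy of f (normalised by 1/(2π)) with the ℓ^2 sum of its Fourier coefficients: (1/(2π)) ∫_0^{2π} |f|^2 = Σ |c_n|^2.
Compute the left side: (1/(2π)) [∫_0^π 2^2 dx + ∫_π^{2π} (-2)^2 dx] = (1/(2π)) · (4π + 4π) = (4 + 4)/2 = 4.
So Σ_{n ∈ Z} |c_n|^2 = 4.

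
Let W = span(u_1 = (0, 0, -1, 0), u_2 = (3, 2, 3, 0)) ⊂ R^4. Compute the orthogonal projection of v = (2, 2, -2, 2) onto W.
proj_W(v) = (30/13, 20/13, -2, 0)

Set up U = [u_1 | ... | u_2] ∈ R^(4×2). The projector onto W = col(U) is P = U (U^T U)^(-1) U^T.
Compute U^T U =
  [1, -3]
  [-3, 22],
and U^T v = (2, 4).
Solve U^T U · c = U^T v for the coefficients: c = (56/13, 10/13). The projection is proj_W(v) = U c.
Check: (v - proj_W(v)) · u_1 = 0  (should be 0).
Check: (v - proj_W(v)) · u_2 = 0  (should be 0).
Result: proj_W(v) = (30/13, 20/13, -2, 0).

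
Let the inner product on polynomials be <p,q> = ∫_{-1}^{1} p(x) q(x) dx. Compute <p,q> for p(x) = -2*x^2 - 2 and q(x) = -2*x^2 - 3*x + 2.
<p,q> = -32/5

Expand the product: p(x)·q(x) = 4*x^4 + 6*x^3 + 6*x - 4.
∫_{-1}^{1} of each monomial x^k gives [2/(k+1) if k even, 0 if k odd]. Integrating term-by-term (or equivalently evaluating the antiderivative F(x) = 4*x^5/5 + 3*x^4/2 + 3*x^2 - 4*x at the endpoints):
  F(1) − F(−1) = 13/10 − (77/10) = -32/5.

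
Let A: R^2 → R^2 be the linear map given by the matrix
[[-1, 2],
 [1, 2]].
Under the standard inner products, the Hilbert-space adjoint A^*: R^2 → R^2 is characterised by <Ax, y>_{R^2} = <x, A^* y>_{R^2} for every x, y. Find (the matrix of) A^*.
A^* = A^T =
[[-1, 1],
 [2, 2]]

For real matrices with standard dot products, the defining identity <Ax, y> = <x, A^* y> gives (Ax)^T y = x^T (A^*) y, i.e. x^T A^T y = x^T (A^*) y. Since this holds for all x, y, we must have A^* = A^T. Therefore
A^* =
[[-1, 1],
 [2, 2]].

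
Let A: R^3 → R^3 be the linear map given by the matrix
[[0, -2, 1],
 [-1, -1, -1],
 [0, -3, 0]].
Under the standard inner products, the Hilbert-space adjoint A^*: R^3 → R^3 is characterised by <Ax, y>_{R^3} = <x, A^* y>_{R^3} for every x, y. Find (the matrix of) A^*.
A^* = A^T =
[[0, -1, 0],
 [-2, -1, -3],
 [1, -1, 0]]

For real matrices with standard dot products, the defining identity <Ax, y> = <x, A^* y> gives (Ax)^T y = x^T (A^*) y, i.e. x^T A^T y = x^T (A^*) y. Since this holds for all x, y, we must have A^* = A^T. Therefore
A^* =
[[0, -1, 0],
 [-2, -1, -3],
 [1, -1, 0]].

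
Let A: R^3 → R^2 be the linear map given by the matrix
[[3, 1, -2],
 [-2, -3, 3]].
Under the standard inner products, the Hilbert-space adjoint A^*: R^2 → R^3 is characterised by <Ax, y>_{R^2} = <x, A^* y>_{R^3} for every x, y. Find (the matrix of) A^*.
A^* = A^T =
[[3, -2],
 [1, -3],
 [-2, 3]]

For real matrices with standard dot products, the defining identity <Ax, y> = <x, A^* y> gives (Ax)^T y = x^T (A^*) y, i.e. x^T A^T y = x^T (A^*) y. Since this holds for all x, y, we must have A^* = A^T. Therefore
A^* =
[[3, -2],
 [1, -3],
 [-2, 3]].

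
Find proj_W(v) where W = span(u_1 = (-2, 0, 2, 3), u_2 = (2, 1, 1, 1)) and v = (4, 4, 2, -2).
proj_W(v) = (296/59, 107/59, 25/59, -16/59)

Set up U = [u_1 | ... | u_2] ∈ R^(4×2). The projector onto W = col(U) is P = U (U^T U)^(-1) U^T.
Compute U^T U =
  [17, 1]
  [1, 7],
and U^T v = (-10, 12).
Solve U^T U · c = U^T v for the coefficients: c = (-41/59, 107/59). The projection is proj_W(v) = U c.
Check: (v - proj_W(v)) · u_1 = 0  (should be 0).
Check: (v - proj_W(v)) · u_2 = 0  (should be 0).
Result: proj_W(v) = (296/59, 107/59, 25/59, -16/59).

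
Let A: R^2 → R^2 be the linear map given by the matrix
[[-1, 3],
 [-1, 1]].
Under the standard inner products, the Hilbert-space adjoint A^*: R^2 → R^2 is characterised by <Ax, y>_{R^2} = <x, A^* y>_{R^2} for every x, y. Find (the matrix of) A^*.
A^* = A^T =
[[-1, -1],
 [3, 1]]

For real matrices with standard dot products, the defining identity <Ax, y> = <x, A^* y> gives (Ax)^T y = x^T (A^*) y, i.e. x^T A^T y = x^T (A^*) y. Since this holds for all x, y, we must have A^* = A^T. Therefore
A^* =
[[-1, -1],
 [3, 1]].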